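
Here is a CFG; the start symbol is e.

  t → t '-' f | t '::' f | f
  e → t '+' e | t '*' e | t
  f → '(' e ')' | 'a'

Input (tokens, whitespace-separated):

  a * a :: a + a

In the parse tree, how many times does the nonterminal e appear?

3

[e [t [f a]] * [e [t [t [f a]] :: [f a]] + [e [t [f a]]]]]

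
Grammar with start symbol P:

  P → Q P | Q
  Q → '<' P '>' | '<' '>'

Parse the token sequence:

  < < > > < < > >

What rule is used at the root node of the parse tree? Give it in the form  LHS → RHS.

[P [Q < [P [Q < >]] >] [P [Q < [P [Q < >]] >]]]

P → Q P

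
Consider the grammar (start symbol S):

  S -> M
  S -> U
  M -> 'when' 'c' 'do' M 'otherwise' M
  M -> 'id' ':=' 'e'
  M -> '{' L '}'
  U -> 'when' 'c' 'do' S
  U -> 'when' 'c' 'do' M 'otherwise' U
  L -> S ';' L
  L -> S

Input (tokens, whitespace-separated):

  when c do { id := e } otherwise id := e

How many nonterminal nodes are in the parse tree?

7

[S [M when c do [M { [L [S [M id := e]]] }] otherwise [M id := e]]]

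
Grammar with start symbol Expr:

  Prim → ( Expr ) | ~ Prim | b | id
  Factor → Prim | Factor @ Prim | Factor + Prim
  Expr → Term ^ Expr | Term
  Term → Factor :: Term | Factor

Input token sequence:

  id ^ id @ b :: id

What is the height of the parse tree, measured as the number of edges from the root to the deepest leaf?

6

[Expr [Term [Factor [Prim id]]] ^ [Expr [Term [Factor [Factor [Prim id]] @ [Prim b]] :: [Term [Factor [Prim id]]]]]]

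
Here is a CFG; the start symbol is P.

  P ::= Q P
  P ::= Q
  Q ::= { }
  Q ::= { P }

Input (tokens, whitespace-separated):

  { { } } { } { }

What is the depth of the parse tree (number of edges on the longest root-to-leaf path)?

4

[P [Q { [P [Q { }]] }] [P [Q { }] [P [Q { }]]]]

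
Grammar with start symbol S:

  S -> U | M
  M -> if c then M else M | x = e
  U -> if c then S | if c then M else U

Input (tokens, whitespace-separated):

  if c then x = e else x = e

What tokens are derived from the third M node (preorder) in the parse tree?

[S [M if c then [M x = e] else [M x = e]]]

x = e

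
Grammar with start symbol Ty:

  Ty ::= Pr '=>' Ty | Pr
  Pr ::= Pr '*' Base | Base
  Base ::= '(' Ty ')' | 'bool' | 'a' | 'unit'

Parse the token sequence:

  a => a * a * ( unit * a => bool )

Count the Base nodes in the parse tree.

7

[Ty [Pr [Base a]] => [Ty [Pr [Pr [Pr [Base a]] * [Base a]] * [Base ( [Ty [Pr [Pr [Base unit]] * [Base a]] => [Ty [Pr [Base bool]]]] )]]]]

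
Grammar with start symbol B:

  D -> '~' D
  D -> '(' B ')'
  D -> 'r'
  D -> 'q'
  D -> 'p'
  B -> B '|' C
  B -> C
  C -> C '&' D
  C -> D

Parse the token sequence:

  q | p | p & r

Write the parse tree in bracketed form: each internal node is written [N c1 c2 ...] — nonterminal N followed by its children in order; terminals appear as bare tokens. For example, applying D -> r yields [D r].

[B [B [B [C [D q]]] | [C [D p]]] | [C [C [D p]] & [D r]]]

B
B | C
B | C | C
C | C | C
D | C | C
q | C | C
q | D | C
q | p | C
q | p | C & D
q | p | D & D
q | p | p & D
q | p | p & r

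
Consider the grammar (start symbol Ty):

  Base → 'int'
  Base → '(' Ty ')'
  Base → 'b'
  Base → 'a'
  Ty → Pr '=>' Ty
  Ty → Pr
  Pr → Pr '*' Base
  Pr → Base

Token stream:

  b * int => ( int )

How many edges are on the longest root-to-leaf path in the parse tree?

[Ty [Pr [Pr [Base b]] * [Base int]] => [Ty [Pr [Base ( [Ty [Pr [Base int]]] )]]]]

7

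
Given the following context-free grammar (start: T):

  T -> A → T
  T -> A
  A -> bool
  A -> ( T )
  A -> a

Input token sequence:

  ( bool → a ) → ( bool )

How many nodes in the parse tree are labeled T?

[T [A ( [T [A bool] → [T [A a]]] )] → [T [A ( [T [A bool]] )]]]

5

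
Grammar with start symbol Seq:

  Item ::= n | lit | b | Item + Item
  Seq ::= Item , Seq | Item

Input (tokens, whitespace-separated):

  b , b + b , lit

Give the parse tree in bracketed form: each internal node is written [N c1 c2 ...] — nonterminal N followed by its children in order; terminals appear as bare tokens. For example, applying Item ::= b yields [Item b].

Seq
Item , Seq
b , Seq
b , Item , Seq
b , Item + Item , Seq
b , b + Item , Seq
b , b + b , Seq
b , b + b , Item
b , b + b , lit

[Seq [Item b] , [Seq [Item [Item b] + [Item b]] , [Seq [Item lit]]]]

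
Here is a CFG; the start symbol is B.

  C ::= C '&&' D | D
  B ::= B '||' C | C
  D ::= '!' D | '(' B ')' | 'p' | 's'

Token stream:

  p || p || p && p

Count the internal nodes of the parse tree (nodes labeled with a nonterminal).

[B [B [B [C [D p]]] || [C [D p]]] || [C [C [D p]] && [D p]]]

11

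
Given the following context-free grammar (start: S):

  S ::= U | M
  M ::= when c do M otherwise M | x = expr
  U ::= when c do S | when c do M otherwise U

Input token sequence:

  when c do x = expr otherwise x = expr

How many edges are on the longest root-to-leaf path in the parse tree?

3

[S [M when c do [M x = expr] otherwise [M x = expr]]]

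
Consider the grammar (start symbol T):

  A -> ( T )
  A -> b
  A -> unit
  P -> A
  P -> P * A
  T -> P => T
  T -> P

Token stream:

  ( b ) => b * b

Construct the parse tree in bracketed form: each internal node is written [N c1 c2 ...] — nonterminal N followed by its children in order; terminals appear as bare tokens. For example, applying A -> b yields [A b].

[T [P [A ( [T [P [A b]]] )]] => [T [P [P [A b]] * [A b]]]]

T
P => T
A => T
( T ) => T
( P ) => T
( A ) => T
( b ) => T
( b ) => P
( b ) => P * A
( b ) => A * A
( b ) => b * A
( b ) => b * b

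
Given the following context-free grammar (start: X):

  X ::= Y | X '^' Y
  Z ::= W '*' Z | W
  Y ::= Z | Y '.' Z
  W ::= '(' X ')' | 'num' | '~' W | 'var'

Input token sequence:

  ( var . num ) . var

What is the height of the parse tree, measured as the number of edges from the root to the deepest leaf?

10

[X [Y [Y [Z [W ( [X [Y [Y [Z [W var]]] . [Z [W num]]]] )]]] . [Z [W var]]]]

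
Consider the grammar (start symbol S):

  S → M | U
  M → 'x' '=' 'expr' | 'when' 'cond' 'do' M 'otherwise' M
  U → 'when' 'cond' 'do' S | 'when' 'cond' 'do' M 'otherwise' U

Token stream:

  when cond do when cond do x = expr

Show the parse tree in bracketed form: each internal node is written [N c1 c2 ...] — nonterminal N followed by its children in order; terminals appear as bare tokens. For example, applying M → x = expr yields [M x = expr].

S
U
when cond do S
when cond do U
when cond do when cond do S
when cond do when cond do M
when cond do when cond do x = expr

[S [U when cond do [S [U when cond do [S [M x = expr]]]]]]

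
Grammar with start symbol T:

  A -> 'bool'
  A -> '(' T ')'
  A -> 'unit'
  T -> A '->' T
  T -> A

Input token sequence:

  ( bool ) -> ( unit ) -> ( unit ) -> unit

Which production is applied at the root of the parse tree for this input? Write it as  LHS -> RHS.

[T [A ( [T [A bool]] )] -> [T [A ( [T [A unit]] )] -> [T [A ( [T [A unit]] )] -> [T [A unit]]]]]

T -> A '->' T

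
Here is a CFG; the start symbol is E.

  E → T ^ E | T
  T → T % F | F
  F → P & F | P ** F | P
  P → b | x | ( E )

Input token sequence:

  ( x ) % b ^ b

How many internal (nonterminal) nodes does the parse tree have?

15

[E [T [T [F [P ( [E [T [F [P x]]]] )]]] % [F [P b]]] ^ [E [T [F [P b]]]]]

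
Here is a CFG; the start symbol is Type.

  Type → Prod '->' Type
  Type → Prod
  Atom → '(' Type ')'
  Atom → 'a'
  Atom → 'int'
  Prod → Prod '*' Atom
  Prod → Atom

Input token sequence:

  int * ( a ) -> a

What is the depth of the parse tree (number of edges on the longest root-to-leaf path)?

[Type [Prod [Prod [Atom int]] * [Atom ( [Type [Prod [Atom a]]] )]] -> [Type [Prod [Atom a]]]]

6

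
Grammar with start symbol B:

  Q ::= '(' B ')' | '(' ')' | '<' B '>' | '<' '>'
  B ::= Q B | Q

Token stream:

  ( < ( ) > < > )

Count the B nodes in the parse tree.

[B [Q ( [B [Q < [B [Q ( )]] >] [B [Q < >]]] )]]

4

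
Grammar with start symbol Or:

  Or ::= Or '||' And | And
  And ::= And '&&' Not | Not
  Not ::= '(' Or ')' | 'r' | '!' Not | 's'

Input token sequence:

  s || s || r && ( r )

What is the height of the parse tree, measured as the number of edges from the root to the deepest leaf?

6

[Or [Or [Or [And [Not s]]] || [And [Not s]]] || [And [And [Not r]] && [Not ( [Or [And [Not r]]] )]]]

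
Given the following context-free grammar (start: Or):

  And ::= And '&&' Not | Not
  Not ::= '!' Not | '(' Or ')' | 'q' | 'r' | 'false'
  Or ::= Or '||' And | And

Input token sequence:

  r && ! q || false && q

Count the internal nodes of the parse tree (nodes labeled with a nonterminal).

11

[Or [Or [And [And [Not r]] && [Not ! [Not q]]]] || [And [And [Not false]] && [Not q]]]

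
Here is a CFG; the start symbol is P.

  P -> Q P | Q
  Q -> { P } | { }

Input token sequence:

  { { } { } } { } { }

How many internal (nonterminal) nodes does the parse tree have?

[P [Q { [P [Q { }] [P [Q { }]]] }] [P [Q { }] [P [Q { }]]]]

10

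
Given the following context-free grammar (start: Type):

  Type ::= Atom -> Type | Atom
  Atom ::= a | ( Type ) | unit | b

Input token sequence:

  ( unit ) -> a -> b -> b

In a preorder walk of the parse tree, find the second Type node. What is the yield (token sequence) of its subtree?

unit

[Type [Atom ( [Type [Atom unit]] )] -> [Type [Atom a] -> [Type [Atom b] -> [Type [Atom b]]]]]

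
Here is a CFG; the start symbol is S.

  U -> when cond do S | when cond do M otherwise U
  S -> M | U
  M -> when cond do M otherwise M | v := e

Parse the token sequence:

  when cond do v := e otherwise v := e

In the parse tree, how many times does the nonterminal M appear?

[S [M when cond do [M v := e] otherwise [M v := e]]]

3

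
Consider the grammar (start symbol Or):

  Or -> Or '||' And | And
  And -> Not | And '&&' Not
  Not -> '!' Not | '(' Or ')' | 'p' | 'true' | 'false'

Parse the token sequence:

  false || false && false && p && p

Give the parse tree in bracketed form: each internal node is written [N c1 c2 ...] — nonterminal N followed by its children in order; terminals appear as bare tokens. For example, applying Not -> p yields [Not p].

Or
Or || And
And || And
Not || And
false || And
false || And && Not
false || And && Not && Not
false || And && Not && Not && Not
false || Not && Not && Not && Not
false || false && Not && Not && Not
false || false && false && Not && Not
false || false && false && p && Not
false || false && false && p && p

[Or [Or [And [Not false]]] || [And [And [And [And [Not false]] && [Not false]] && [Not p]] && [Not p]]]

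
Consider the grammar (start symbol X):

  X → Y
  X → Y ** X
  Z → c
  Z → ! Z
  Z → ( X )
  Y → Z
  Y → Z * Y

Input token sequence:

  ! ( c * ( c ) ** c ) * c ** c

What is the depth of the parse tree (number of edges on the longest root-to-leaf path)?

[X [Y [Z ! [Z ( [X [Y [Z c] * [Y [Z ( [X [Y [Z c]]] )]]] ** [X [Y [Z c]]]] )]] * [Y [Z c]]] ** [X [Y [Z c]]]]

11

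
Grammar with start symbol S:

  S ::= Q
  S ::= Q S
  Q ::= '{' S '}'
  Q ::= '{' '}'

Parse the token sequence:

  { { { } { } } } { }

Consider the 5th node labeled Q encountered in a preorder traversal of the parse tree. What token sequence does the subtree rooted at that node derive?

[S [Q { [S [Q { [S [Q { }] [S [Q { }]]] }]] }] [S [Q { }]]]

{ }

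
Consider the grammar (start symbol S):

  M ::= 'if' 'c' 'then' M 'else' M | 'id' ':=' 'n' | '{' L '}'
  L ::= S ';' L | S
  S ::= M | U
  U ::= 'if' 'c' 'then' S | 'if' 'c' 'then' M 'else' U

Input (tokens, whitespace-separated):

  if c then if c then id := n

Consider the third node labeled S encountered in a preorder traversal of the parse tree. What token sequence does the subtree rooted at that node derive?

[S [U if c then [S [U if c then [S [M id := n]]]]]]

id := n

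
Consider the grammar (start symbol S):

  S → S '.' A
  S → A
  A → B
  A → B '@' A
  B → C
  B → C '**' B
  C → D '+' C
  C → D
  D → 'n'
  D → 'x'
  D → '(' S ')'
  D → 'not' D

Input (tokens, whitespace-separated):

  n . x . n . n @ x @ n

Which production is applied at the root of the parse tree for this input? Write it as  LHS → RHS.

[S [S [S [S [A [B [C [D n]]]]] . [A [B [C [D x]]]]] . [A [B [C [D n]]]]] . [A [B [C [D n]]] @ [A [B [C [D x]]] @ [A [B [C [D n]]]]]]]

S → S '.' A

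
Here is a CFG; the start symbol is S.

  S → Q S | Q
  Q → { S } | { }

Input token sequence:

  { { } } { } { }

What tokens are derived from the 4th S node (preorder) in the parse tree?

[S [Q { [S [Q { }]] }] [S [Q { }] [S [Q { }]]]]

{ }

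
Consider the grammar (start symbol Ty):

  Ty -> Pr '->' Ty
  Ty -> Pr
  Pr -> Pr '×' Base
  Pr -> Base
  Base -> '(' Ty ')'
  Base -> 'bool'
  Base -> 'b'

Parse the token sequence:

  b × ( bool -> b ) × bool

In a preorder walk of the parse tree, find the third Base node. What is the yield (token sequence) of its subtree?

bool

[Ty [Pr [Pr [Pr [Base b]] × [Base ( [Ty [Pr [Base bool]] -> [Ty [Pr [Base b]]]] )]] × [Base bool]]]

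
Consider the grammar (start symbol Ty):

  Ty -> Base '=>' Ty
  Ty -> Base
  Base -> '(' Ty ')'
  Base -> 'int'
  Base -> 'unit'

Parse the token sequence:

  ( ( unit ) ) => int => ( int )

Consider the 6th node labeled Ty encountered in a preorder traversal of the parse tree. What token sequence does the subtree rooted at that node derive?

[Ty [Base ( [Ty [Base ( [Ty [Base unit]] )]] )] => [Ty [Base int] => [Ty [Base ( [Ty [Base int]] )]]]]

int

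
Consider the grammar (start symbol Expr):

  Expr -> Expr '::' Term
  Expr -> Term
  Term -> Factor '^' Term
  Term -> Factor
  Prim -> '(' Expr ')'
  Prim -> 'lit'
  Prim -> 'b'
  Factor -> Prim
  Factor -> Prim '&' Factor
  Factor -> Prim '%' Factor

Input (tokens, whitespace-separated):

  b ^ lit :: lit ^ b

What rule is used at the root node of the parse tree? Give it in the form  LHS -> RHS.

Expr -> Expr '::' Term

[Expr [Expr [Term [Factor [Prim b]] ^ [Term [Factor [Prim lit]]]]] :: [Term [Factor [Prim lit]] ^ [Term [Factor [Prim b]]]]]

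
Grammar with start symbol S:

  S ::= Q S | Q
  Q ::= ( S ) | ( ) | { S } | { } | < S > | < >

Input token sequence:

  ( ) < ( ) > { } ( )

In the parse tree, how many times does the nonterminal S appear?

[S [Q ( )] [S [Q < [S [Q ( )]] >] [S [Q { }] [S [Q ( )]]]]]

5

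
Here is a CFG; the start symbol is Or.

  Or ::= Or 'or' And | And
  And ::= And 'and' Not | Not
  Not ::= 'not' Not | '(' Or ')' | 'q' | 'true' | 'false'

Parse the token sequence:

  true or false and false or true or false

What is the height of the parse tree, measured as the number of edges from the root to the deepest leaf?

[Or [Or [Or [Or [And [Not true]]] or [And [And [Not false]] and [Not false]]] or [And [Not true]]] or [And [Not false]]]

6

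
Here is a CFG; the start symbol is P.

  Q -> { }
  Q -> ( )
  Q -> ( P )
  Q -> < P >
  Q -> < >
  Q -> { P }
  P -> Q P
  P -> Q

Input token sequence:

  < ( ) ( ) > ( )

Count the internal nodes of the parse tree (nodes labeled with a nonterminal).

[P [Q < [P [Q ( )] [P [Q ( )]]] >] [P [Q ( )]]]

8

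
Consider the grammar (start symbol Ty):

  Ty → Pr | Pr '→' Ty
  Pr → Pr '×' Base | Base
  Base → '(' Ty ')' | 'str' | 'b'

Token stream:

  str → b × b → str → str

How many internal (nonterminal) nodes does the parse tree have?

[Ty [Pr [Base str]] → [Ty [Pr [Pr [Base b]] × [Base b]] → [Ty [Pr [Base str]] → [Ty [Pr [Base str]]]]]]

14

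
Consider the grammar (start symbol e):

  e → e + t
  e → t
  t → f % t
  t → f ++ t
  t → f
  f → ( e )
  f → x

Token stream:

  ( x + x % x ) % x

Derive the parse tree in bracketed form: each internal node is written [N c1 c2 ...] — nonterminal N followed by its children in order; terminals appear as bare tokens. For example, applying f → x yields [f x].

[e [t [f ( [e [e [t [f x]]] + [t [f x] % [t [f x]]]] )] % [t [f x]]]]

e
t
f % t
( e ) % t
( e + t ) % t
( t + t ) % t
( f + t ) % t
( x + t ) % t
( x + f % t ) % t
( x + x % t ) % t
( x + x % f ) % t
( x + x % x ) % t
( x + x % x ) % f
( x + x % x ) % x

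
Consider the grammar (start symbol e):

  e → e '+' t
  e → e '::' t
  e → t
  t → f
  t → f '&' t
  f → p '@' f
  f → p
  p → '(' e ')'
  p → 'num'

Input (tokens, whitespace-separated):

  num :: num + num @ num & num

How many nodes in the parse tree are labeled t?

[e [e [e [t [f [p num]]]] :: [t [f [p num]]]] + [t [f [p num] @ [f [p num]]] & [t [f [p num]]]]]

4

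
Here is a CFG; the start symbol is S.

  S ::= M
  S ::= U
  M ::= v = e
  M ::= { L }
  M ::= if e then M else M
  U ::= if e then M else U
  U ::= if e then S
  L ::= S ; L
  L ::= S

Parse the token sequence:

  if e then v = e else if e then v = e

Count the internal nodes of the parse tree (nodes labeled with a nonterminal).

[S [U if e then [M v = e] else [U if e then [S [M v = e]]]]]

6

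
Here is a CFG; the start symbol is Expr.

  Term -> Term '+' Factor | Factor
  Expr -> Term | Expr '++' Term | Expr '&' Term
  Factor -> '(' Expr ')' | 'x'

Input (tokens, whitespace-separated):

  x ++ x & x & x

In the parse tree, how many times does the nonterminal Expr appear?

[Expr [Expr [Expr [Expr [Term [Factor x]]] ++ [Term [Factor x]]] & [Term [Factor x]]] & [Term [Factor x]]]

4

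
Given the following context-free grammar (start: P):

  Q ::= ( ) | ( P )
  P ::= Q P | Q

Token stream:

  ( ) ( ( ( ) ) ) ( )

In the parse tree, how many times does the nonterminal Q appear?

[P [Q ( )] [P [Q ( [P [Q ( [P [Q ( )]] )]] )] [P [Q ( )]]]]

5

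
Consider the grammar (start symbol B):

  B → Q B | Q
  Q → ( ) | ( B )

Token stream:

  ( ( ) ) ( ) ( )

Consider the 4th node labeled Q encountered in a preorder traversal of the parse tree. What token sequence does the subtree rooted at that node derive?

[B [Q ( [B [Q ( )]] )] [B [Q ( )] [B [Q ( )]]]]

( )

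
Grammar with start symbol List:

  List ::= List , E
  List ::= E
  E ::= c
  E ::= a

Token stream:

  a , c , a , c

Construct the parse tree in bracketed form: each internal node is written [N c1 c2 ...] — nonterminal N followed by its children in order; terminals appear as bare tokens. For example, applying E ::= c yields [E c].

[List [List [List [List [E a]] , [E c]] , [E a]] , [E c]]

List
List , E
List , E , E
List , E , E , E
E , E , E , E
a , E , E , E
a , c , E , E
a , c , a , E
a , c , a , c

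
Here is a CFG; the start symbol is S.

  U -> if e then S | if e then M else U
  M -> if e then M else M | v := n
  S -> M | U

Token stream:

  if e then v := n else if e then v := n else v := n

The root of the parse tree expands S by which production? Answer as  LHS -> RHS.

[S [M if e then [M v := n] else [M if e then [M v := n] else [M v := n]]]]

S -> M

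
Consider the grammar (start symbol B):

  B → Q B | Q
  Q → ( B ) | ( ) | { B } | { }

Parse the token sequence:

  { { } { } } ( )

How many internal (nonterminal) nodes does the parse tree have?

[B [Q { [B [Q { }] [B [Q { }]]] }] [B [Q ( )]]]

8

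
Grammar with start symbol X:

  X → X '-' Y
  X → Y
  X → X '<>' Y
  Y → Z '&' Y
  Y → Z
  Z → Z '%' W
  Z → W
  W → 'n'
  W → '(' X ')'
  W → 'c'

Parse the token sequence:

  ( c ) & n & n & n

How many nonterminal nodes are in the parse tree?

[X [Y [Z [W ( [X [Y [Z [W c]]]] )]] & [Y [Z [W n]] & [Y [Z [W n]] & [Y [Z [W n]]]]]]]

17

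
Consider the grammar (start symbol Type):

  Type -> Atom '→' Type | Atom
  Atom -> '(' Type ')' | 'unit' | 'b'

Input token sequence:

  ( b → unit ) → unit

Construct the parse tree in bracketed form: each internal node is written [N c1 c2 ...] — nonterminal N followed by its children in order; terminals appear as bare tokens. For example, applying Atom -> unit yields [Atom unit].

[Type [Atom ( [Type [Atom b] → [Type [Atom unit]]] )] → [Type [Atom unit]]]

Type
Atom → Type
( Type ) → Type
( Atom → Type ) → Type
( b → Type ) → Type
( b → Atom ) → Type
( b → unit ) → Type
( b → unit ) → Atom
( b → unit ) → unit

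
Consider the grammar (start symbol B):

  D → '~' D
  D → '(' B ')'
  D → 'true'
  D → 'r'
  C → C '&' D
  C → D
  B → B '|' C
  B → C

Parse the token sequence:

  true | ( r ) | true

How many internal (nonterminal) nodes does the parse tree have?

[B [B [B [C [D true]]] | [C [D ( [B [C [D r]]] )]]] | [C [D true]]]

12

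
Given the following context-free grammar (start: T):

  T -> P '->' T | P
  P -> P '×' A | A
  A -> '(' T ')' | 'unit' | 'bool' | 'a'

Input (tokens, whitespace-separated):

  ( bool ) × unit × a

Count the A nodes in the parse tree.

[T [P [P [P [A ( [T [P [A bool]]] )]] × [A unit]] × [A a]]]

4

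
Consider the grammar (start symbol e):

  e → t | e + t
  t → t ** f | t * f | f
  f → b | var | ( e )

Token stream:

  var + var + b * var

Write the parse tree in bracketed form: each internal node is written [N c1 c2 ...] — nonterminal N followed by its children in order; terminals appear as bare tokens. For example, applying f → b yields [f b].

[e [e [e [t [f var]]] + [t [f var]]] + [t [t [f b]] * [f var]]]

e
e + t
e + t + t
t + t + t
f + t + t
var + t + t
var + f + t
var + var + t
var + var + t * f
var + var + f * f
var + var + b * f
var + var + b * var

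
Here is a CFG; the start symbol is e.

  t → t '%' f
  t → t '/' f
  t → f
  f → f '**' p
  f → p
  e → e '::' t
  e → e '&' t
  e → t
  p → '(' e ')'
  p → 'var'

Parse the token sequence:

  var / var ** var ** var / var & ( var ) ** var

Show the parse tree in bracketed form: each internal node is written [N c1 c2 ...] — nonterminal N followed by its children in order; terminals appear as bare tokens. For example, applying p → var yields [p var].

[e [e [t [t [t [f [p var]]] / [f [f [f [p var]] ** [p var]] ** [p var]]] / [f [p var]]]] & [t [f [f [p ( [e [t [f [p var]]]] )]] ** [p var]]]]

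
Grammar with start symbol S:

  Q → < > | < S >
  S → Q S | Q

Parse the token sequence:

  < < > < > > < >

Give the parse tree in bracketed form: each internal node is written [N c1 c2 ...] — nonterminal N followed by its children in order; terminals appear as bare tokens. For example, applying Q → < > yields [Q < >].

S
Q S
< S > S
< Q S > S
< < > S > S
< < > Q > S
< < > < > > S
< < > < > > Q
< < > < > > < >

[S [Q < [S [Q < >] [S [Q < >]]] >] [S [Q < >]]]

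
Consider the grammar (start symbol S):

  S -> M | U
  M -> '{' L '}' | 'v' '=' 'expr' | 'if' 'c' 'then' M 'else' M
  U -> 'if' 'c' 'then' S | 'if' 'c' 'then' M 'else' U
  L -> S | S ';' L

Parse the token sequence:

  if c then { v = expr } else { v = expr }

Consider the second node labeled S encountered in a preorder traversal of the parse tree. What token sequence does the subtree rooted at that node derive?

v = expr

[S [M if c then [M { [L [S [M v = expr]]] }] else [M { [L [S [M v = expr]]] }]]]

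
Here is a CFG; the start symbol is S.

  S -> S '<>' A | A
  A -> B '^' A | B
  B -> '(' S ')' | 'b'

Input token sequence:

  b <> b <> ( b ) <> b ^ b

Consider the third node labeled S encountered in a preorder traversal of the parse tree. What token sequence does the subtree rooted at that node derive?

b <> b

[S [S [S [S [A [B b]]] <> [A [B b]]] <> [A [B ( [S [A [B b]]] )]]] <> [A [B b] ^ [A [B b]]]]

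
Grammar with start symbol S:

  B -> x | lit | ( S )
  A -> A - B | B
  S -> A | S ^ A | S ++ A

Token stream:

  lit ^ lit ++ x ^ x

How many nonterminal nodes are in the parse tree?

12

[S [S [S [S [A [B lit]]] ^ [A [B lit]]] ++ [A [B x]]] ^ [A [B x]]]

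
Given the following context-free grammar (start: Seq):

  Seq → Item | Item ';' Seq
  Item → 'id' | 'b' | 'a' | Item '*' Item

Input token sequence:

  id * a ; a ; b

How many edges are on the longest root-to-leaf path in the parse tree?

[Seq [Item [Item id] * [Item a]] ; [Seq [Item a] ; [Seq [Item b]]]]

4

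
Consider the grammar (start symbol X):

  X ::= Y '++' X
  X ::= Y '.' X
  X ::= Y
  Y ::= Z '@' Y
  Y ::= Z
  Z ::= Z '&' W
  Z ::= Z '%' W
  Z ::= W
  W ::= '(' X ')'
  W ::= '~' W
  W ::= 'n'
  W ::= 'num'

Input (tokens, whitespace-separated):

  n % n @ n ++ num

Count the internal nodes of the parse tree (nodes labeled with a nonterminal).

[X [Y [Z [Z [W n]] % [W n]] @ [Y [Z [W n]]]] ++ [X [Y [Z [W num]]]]]

13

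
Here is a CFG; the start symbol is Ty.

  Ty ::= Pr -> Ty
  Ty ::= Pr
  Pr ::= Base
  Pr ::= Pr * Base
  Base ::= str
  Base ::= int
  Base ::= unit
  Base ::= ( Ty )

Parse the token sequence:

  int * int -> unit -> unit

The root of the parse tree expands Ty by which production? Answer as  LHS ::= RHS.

[Ty [Pr [Pr [Base int]] * [Base int]] -> [Ty [Pr [Base unit]] -> [Ty [Pr [Base unit]]]]]

Ty ::= Pr -> Ty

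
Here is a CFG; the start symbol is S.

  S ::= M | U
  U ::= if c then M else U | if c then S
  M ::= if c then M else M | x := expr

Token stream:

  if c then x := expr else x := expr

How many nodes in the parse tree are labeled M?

3

[S [M if c then [M x := expr] else [M x := expr]]]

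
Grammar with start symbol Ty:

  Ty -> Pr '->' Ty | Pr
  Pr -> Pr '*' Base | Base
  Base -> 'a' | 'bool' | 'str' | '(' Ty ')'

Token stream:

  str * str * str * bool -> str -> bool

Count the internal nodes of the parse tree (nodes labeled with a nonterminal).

[Ty [Pr [Pr [Pr [Pr [Base str]] * [Base str]] * [Base str]] * [Base bool]] -> [Ty [Pr [Base str]] -> [Ty [Pr [Base bool]]]]]

15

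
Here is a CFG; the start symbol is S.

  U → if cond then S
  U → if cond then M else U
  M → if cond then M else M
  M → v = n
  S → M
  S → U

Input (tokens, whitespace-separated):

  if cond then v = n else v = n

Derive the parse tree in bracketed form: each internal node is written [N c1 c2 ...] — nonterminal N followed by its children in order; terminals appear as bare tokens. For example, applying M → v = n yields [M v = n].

S
M
if cond then M else M
if cond then v = n else M
if cond then v = n else v = n

[S [M if cond then [M v = n] else [M v = n]]]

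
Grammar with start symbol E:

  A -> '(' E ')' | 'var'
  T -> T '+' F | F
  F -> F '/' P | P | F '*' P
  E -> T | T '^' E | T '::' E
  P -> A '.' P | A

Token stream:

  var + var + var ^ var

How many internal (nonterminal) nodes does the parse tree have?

[E [T [T [T [F [P [A var]]]] + [F [P [A var]]]] + [F [P [A var]]]] ^ [E [T [F [P [A var]]]]]]

18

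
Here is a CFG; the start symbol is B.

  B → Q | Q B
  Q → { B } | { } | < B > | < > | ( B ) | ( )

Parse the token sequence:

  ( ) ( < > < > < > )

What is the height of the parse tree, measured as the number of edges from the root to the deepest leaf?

7

[B [Q ( )] [B [Q ( [B [Q < >] [B [Q < >] [B [Q < >]]]] )]]]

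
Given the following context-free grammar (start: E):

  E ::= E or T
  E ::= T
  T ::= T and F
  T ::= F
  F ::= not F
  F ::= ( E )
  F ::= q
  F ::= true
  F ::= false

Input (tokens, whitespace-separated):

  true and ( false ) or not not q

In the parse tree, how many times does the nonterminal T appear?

4

[E [E [T [T [F true]] and [F ( [E [T [F false]]] )]]] or [T [F not [F not [F q]]]]]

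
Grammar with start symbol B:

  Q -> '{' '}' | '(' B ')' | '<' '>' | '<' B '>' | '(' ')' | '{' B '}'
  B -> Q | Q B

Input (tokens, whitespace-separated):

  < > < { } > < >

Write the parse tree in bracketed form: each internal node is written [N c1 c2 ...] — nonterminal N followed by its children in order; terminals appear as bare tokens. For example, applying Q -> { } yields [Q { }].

[B [Q < >] [B [Q < [B [Q { }]] >] [B [Q < >]]]]

B
Q B
< > B
< > Q B
< > < B > B
< > < Q > B
< > < { } > B
< > < { } > Q
< > < { } > < >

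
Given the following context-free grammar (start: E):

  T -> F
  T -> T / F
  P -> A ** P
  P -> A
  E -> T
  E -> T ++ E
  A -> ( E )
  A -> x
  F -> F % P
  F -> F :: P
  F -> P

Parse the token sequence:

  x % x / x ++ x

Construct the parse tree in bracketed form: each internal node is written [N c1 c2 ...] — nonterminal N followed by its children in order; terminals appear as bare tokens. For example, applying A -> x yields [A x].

E
T ++ E
T / F ++ E
F / F ++ E
F % P / F ++ E
P % P / F ++ E
A % P / F ++ E
x % P / F ++ E
x % A / F ++ E
x % x / F ++ E
x % x / P ++ E
x % x / A ++ E
x % x / x ++ E
x % x / x ++ T
x % x / x ++ F
x % x / x ++ P
x % x / x ++ A
x % x / x ++ x

[E [T [T [F [F [P [A x]]] % [P [A x]]]] / [F [P [A x]]]] ++ [E [T [F [P [A x]]]]]]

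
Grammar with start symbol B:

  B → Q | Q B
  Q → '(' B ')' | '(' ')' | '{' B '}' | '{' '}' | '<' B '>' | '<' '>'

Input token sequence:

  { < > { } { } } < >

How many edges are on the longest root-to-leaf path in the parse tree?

[B [Q { [B [Q < >] [B [Q { }] [B [Q { }]]]] }] [B [Q < >]]]

6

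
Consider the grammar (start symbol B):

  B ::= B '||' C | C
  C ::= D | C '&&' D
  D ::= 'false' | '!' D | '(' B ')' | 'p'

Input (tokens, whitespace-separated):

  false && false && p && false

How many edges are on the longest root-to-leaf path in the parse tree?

[B [C [C [C [C [D false]] && [D false]] && [D p]] && [D false]]]

6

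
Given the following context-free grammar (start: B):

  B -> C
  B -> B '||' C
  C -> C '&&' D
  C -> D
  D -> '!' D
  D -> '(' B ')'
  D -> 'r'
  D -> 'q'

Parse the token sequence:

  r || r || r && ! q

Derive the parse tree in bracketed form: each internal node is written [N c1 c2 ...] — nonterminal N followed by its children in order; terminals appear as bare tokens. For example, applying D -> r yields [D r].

B
B || C
B || C || C
C || C || C
D || C || C
r || C || C
r || D || C
r || r || C
r || r || C && D
r || r || D && D
r || r || r && D
r || r || r && ! D
r || r || r && ! q

[B [B [B [C [D r]]] || [C [D r]]] || [C [C [D r]] && [D ! [D q]]]]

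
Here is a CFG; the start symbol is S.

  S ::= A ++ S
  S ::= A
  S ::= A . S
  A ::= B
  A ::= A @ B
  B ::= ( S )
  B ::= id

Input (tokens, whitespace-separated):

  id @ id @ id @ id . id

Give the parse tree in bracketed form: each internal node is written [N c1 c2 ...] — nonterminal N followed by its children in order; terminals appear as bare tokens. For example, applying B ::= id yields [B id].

[S [A [A [A [A [B id]] @ [B id]] @ [B id]] @ [B id]] . [S [A [B id]]]]

S
A . S
A @ B . S
A @ B @ B . S
A @ B @ B @ B . S
B @ B @ B @ B . S
id @ B @ B @ B . S
id @ id @ B @ B . S
id @ id @ id @ B . S
id @ id @ id @ id . S
id @ id @ id @ id . A
id @ id @ id @ id . B
id @ id @ id @ id . id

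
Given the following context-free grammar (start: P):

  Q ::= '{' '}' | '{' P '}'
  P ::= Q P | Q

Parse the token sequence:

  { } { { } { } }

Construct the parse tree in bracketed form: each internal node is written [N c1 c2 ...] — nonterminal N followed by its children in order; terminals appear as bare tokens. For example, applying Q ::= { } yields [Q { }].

[P [Q { }] [P [Q { [P [Q { }] [P [Q { }]]] }]]]

P
Q P
{ } P
{ } Q
{ } { P }
{ } { Q P }
{ } { { } P }
{ } { { } Q }
{ } { { } { } }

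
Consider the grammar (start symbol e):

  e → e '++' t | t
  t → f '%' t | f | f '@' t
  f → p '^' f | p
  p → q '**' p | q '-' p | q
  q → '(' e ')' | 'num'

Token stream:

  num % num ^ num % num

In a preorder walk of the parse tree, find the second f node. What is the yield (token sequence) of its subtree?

num ^ num

[e [t [f [p [q num]]] % [t [f [p [q num]] ^ [f [p [q num]]]] % [t [f [p [q num]]]]]]]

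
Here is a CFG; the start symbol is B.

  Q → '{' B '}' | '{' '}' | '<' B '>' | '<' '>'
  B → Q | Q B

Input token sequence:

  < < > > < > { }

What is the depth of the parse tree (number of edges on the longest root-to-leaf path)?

4

[B [Q < [B [Q < >]] >] [B [Q < >] [B [Q { }]]]]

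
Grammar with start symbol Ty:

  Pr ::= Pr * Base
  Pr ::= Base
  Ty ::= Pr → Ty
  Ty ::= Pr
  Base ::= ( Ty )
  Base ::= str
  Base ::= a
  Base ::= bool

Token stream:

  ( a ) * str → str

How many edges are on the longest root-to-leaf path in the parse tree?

[Ty [Pr [Pr [Base ( [Ty [Pr [Base a]]] )]] * [Base str]] → [Ty [Pr [Base str]]]]

7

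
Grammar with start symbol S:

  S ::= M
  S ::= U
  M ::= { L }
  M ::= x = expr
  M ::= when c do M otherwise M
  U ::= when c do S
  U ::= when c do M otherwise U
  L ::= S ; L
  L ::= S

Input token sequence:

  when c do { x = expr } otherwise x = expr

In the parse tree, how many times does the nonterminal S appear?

[S [M when c do [M { [L [S [M x = expr]]] }] otherwise [M x = expr]]]

2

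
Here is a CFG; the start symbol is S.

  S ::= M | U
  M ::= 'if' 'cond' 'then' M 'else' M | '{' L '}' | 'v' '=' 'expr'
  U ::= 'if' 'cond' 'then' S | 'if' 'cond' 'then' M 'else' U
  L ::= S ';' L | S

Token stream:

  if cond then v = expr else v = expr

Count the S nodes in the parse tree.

1

[S [M if cond then [M v = expr] else [M v = expr]]]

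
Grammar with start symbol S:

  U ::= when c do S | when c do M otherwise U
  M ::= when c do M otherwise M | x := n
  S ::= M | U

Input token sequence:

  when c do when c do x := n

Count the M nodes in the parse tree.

[S [U when c do [S [U when c do [S [M x := n]]]]]]

1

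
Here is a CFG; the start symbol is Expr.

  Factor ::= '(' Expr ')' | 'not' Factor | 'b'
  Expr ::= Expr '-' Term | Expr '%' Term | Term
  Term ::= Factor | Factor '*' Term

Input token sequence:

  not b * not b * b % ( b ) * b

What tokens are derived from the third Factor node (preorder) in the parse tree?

not b

[Expr [Expr [Term [Factor not [Factor b]] * [Term [Factor not [Factor b]] * [Term [Factor b]]]]] % [Term [Factor ( [Expr [Term [Factor b]]] )] * [Term [Factor b]]]]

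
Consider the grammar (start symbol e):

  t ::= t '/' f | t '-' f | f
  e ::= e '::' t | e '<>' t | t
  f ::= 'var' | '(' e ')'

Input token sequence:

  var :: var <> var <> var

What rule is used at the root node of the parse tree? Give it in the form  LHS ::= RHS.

[e [e [e [e [t [f var]]] :: [t [f var]]] <> [t [f var]]] <> [t [f var]]]

e ::= e '<>' t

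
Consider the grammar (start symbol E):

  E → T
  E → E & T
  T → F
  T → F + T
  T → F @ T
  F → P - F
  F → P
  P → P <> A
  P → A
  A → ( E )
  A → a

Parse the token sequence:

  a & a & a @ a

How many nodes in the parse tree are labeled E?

[E [E [E [T [F [P [A a]]]]] & [T [F [P [A a]]]]] & [T [F [P [A a]]] @ [T [F [P [A a]]]]]]

3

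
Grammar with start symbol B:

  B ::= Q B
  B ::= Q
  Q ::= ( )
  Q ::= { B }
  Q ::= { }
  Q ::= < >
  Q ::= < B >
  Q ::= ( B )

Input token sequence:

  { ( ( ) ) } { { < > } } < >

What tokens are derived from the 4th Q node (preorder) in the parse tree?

[B [Q { [B [Q ( [B [Q ( )]] )]] }] [B [Q { [B [Q { [B [Q < >]] }]] }] [B [Q < >]]]]

{ { < > } }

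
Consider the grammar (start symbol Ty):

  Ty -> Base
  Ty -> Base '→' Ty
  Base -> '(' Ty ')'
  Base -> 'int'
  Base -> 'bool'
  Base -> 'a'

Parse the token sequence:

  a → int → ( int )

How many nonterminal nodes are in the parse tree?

[Ty [Base a] → [Ty [Base int] → [Ty [Base ( [Ty [Base int]] )]]]]

8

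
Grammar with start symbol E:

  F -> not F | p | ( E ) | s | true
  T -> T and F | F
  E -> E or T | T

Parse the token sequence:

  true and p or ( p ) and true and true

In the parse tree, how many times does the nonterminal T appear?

6

[E [E [T [T [F true]] and [F p]]] or [T [T [T [F ( [E [T [F p]]] )]] and [F true]] and [F true]]]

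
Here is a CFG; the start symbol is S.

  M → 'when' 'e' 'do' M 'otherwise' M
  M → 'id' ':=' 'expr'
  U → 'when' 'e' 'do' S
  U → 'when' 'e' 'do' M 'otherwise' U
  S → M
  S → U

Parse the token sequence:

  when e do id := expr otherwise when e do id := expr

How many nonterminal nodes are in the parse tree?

6

[S [U when e do [M id := expr] otherwise [U when e do [S [M id := expr]]]]]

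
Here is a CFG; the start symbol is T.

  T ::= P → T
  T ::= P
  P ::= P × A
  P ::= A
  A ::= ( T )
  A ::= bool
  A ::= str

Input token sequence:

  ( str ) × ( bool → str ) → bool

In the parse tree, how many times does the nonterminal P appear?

[T [P [P [A ( [T [P [A str]]] )]] × [A ( [T [P [A bool]] → [T [P [A str]]]] )]] → [T [P [A bool]]]]

6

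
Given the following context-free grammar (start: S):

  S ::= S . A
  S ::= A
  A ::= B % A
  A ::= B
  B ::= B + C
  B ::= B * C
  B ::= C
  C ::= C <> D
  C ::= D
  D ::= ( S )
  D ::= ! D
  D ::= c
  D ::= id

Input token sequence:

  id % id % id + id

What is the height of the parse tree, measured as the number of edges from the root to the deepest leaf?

8

[S [A [B [C [D id]]] % [A [B [C [D id]]] % [A [B [B [C [D id]]] + [C [D id]]]]]]]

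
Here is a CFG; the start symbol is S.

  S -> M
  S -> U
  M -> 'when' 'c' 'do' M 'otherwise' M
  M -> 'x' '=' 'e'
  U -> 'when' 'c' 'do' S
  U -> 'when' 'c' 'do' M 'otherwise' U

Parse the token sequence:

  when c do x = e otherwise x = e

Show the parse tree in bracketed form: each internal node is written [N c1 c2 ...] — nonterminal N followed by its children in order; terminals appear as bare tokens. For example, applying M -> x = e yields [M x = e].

[S [M when c do [M x = e] otherwise [M x = e]]]

S
M
when c do M otherwise M
when c do x = e otherwise M
when c do x = e otherwise x = e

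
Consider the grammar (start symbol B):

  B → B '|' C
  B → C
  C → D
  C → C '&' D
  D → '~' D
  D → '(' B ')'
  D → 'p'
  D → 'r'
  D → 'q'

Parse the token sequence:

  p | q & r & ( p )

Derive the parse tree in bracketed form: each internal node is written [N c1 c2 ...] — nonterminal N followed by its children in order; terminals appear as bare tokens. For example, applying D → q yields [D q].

B
B | C
C | C
D | C
p | C
p | C & D
p | C & D & D
p | D & D & D
p | q & D & D
p | q & r & D
p | q & r & ( B )
p | q & r & ( C )
p | q & r & ( D )
p | q & r & ( p )

[B [B [C [D p]]] | [C [C [C [D q]] & [D r]] & [D ( [B [C [D p]]] )]]]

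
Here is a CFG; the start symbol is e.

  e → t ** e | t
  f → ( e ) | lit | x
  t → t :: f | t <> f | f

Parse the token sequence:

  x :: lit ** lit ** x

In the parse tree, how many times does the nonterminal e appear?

[e [t [t [f x]] :: [f lit]] ** [e [t [f lit]] ** [e [t [f x]]]]]

3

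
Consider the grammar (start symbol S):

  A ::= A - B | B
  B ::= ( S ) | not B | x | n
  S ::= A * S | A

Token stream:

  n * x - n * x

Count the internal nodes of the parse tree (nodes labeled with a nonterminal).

11

[S [A [B n]] * [S [A [A [B x]] - [B n]] * [S [A [B x]]]]]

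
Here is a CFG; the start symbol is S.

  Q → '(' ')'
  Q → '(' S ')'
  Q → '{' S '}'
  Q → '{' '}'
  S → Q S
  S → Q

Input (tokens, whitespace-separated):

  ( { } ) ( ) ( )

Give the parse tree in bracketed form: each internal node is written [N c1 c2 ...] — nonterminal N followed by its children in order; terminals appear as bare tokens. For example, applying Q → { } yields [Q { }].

S
Q S
( S ) S
( Q ) S
( { } ) S
( { } ) Q S
( { } ) ( ) S
( { } ) ( ) Q
( { } ) ( ) ( )

[S [Q ( [S [Q { }]] )] [S [Q ( )] [S [Q ( )]]]]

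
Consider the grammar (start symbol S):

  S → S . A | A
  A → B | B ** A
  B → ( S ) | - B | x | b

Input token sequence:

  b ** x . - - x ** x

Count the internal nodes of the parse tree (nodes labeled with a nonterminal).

[S [S [A [B b] ** [A [B x]]]] . [A [B - [B - [B x]]] ** [A [B x]]]]

12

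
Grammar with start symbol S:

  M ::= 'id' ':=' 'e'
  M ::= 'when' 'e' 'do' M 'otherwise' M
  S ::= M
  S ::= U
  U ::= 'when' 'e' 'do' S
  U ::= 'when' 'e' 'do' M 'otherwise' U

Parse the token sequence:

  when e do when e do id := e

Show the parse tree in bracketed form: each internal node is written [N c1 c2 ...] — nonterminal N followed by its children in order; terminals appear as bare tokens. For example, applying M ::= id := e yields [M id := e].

[S [U when e do [S [U when e do [S [M id := e]]]]]]

S
U
when e do S
when e do U
when e do when e do S
when e do when e do M
when e do when e do id := e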